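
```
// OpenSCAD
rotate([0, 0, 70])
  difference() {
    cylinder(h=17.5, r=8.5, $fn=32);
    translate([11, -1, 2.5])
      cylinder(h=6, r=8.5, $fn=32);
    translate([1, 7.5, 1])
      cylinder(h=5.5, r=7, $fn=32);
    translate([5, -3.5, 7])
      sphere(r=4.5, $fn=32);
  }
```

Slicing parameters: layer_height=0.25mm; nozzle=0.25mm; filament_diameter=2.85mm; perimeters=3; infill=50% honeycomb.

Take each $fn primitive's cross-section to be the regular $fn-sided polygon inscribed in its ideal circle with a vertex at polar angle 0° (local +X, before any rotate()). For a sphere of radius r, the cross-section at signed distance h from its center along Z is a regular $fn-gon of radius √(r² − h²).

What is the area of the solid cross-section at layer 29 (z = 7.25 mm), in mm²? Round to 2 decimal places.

At z = 7.25 mm: the cylinder: section is a regular 32-gon, circumradius r=8.5 (area = (32/2)·8.500²·sin(360°/32) = 225.52 mm²); the r=8.5 cylinder at (11, -1) gives a regular 32-gon of circumradius 8.5 (constant along its height) (area = (32/2)·8.500²·sin(360°/32) = 225.52 mm²); the cylinder at (1, 7.5) does not reach this height (z outside [1, 6.5]); the r=4.5 sphere at (5, -3.5) contributes a regular 32-gon of circumradius √(4.5²−0.25²) = 4.493 (area = (32/2)·4.493²·sin(360°/32) = 63.01 mm²); After the difference (first − rest): starting from the r=8.5 cylinder (225.52 mm²), the r=8.5 cylinder at (11, -1) partially overlaps it — only the 52.60 mm² overlap (of its 225.52 mm²) is removed, clipping the outline; the r=4.5 sphere at (5, -3.5) partially overlaps it — only the 16.20 mm² overlap (of its 63.01 mm²) is removed, clipping the outline — area = 156.72 mm²; (rotated 70° about Z; rotation is an isometry so areas/perimeters/island counts are preserved). Overall, the cross-section is a single solid region. Net area = 156.72 mm².

156.72 mm²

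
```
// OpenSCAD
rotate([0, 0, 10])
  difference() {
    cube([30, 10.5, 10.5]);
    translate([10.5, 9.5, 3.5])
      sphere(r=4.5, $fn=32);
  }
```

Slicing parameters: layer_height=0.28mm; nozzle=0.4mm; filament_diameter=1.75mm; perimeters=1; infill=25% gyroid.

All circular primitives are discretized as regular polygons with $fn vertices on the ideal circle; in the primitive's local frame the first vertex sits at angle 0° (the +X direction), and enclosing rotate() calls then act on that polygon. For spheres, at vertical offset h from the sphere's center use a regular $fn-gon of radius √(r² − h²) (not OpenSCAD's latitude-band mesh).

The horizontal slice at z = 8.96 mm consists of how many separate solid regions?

1

At z = 8.96 mm: the 30×10.5 cube contributes its full rectangle; the sphere at (10.5, 9.5) is not intersected at this z (|z−center|=5.460 > r=4.5); Taking the first minus the rest: none of the subtracted shapes is present at this height, so the 30×10.5 cube is unchanged — 1 connected region; (rotated 10° about Z; rotation is an isometry so areas/perimeters/island counts are preserved). The result has 1 disconnected region.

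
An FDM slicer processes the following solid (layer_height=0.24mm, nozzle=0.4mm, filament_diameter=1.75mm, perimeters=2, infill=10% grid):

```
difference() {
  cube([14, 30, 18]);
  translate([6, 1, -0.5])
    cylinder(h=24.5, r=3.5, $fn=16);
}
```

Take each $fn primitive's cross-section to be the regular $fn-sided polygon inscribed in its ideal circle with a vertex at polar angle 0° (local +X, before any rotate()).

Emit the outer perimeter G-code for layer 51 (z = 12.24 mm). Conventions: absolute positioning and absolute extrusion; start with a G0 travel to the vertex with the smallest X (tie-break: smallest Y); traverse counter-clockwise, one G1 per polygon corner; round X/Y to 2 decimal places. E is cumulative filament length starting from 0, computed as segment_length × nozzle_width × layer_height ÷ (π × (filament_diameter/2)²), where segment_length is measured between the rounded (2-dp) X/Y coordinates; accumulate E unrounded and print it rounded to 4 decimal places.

G0 X0.00 Y0.00 Z12.24
G1 X2.70 Y0.00 E0.1078
G1 X2.50 Y1.00 E0.1485
G1 X2.77 Y2.34 E0.2030
G1 X3.53 Y3.47 E0.2574
G1 X4.66 Y4.23 E0.3117
G1 X6.00 Y4.50 E0.3663
G1 X7.34 Y4.23 E0.4208
G1 X8.47 Y3.47 E0.4752
G1 X9.23 Y2.34 E0.5295
G1 X9.50 Y1.00 E0.5841
G1 X9.30 Y0.00 E0.6248
G1 X14.00 Y0.00 E0.8124
G1 X14.00 Y30.00 E2.0098
G1 X0.00 Y30.00 E2.5685
G1 X0.00 Y0.00 E3.7659

At z = 12.24 mm: the 14×30 cube contributes its full rectangle; the r=3.5 cylinder at (6, 1) gives a regular 16-gon of circumradius 3.5 (constant along its height); Subtracting the remaining from the first: starting from the 14×30 cube, the r=3.5 cylinder at (6, 1) partially overlaps it — only the 25.55 mm² overlap (of its 37.50 mm²) is removed, clipping the outline — 1 connected region. The outline is a single polygon with 15 vertices. Extrusion per mm of travel: 0.4 × 0.24 / (π × 0.875²) = 0.039912. Accumulating E over each segment gives final E = 3.7659.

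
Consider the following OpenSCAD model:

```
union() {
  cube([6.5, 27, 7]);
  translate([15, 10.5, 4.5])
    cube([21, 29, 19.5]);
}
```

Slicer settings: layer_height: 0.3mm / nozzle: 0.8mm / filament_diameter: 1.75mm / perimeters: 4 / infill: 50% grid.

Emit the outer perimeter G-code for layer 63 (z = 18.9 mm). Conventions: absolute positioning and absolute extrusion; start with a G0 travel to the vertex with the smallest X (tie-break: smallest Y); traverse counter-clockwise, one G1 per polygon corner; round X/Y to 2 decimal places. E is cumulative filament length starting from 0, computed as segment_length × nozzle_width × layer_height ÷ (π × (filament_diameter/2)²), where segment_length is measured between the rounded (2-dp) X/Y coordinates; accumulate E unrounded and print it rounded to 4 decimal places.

G0 X15.00 Y10.50 Z18.90
G1 X36.00 Y10.50 E2.0954
G1 X36.00 Y39.50 E4.9890
G1 X15.00 Y39.50 E7.0844
G1 X15.00 Y10.50 E9.9780

At z = 18.9 mm: the cube is not intersected at this z (z outside [0, 7]); the cube at (15, 10.5) (footprint 21×29) is included at this height; Merging all regions: only the 21×29 cube at (15, 10.5) is present, so the union is just that shape — 1 connected region. The outline is a single polygon with 4 vertices. Extrusion per mm of travel: 0.8 × 0.3 / (π × 0.875²) = 0.099780. Accumulating E over each segment gives final E = 9.9780.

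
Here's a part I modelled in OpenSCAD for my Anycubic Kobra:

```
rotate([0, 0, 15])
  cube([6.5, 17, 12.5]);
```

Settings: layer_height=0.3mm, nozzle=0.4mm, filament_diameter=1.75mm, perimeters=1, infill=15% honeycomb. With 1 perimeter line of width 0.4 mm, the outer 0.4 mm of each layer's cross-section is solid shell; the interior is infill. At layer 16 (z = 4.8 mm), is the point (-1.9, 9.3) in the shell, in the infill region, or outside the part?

infill

At z = 4.8 mm: the cube is present — its section is the full 6.5×17 rectangle; (whole slice rotated 15° about Z — lengths, areas and connectivity unchanged). Overall, the cross-section is a single solid region. Undo the 15° rotation: the query point maps to (0.572, 9.475) in the un-rotated model frame. The nearest boundary edge runs (0.00, 17.00)→(0.00, 0.00); distance from the point to it = 0.57 mm. The point is inside the cross-section and 0.57 mm from the nearest boundary — more than the 0.4 mm shell width (1 × 0.4), so it's in the infill interior.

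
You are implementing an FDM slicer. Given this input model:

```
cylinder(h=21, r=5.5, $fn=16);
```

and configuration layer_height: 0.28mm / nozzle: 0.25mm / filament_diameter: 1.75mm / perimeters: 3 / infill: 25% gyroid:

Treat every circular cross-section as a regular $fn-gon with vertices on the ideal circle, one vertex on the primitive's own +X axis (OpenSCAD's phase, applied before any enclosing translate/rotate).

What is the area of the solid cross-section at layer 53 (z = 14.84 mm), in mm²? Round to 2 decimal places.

At z = 14.84 mm: the cylinder: section is a regular 16-gon, circumradius r=5.5 (area = (16/2)·5.500²·sin(360°/16) = 92.61 mm²). Overall, the cross-section is a single solid region. Net area = 92.61 mm².

92.61 mm²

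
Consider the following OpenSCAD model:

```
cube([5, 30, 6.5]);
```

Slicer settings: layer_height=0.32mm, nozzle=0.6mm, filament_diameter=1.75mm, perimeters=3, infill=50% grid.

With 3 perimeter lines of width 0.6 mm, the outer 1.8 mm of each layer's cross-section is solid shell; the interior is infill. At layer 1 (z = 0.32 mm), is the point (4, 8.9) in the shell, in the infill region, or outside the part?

At z = 0.32 mm: the cube is present — its section is the full 5×30 rectangle. Overall, the cross-section is a single solid region. The nearest boundary edge runs (5.00, 0.00)→(5.00, 30.00); distance from the point to it = 1.00 mm. The point is inside the cross-section, 1.00 mm from the nearest boundary — within the 1.8 mm shell band (3 × 0.6).

shell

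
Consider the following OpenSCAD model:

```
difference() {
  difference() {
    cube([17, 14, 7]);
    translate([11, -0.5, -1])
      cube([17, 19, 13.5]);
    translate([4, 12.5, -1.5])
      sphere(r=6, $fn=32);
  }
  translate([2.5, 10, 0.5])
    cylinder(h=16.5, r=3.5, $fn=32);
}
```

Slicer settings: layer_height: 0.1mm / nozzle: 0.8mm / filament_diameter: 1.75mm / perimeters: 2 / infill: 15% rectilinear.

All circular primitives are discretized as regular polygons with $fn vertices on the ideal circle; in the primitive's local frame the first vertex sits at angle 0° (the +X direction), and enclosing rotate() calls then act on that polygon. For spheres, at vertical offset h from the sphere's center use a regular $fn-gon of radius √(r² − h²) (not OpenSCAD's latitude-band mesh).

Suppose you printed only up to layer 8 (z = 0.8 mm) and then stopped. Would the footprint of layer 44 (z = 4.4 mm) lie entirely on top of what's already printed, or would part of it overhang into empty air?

part overhangs

Compare the two slices. At z = 0.8: the 17×14 cube contributes its full rectangle (area 238.00 mm²); the cube at (11, -0.5) is present — its section is the full 17×19 rectangle (area 323.00 mm²); the r=6 sphere at (4, 12.5) slices to a regular 32-gon of circumradius 5.542 (√(r²−h²) with h=2.3 from center) (area = (32/2)·5.542²·sin(360°/32) = 95.86 mm²); After the difference (first − rest): starting from the 17×14 cube (238.00 mm²), the 17×19 cube at (11, -0.5) partially overlaps it — only the 84.00 mm² overlap (of its 323.00 mm²) is removed, clipping the outline; the r=6 sphere at (4, 12.5) partially overlaps it — only the 58.12 mm² overlap (of its 95.86 mm²) is removed, clipping the outline — area = 95.88 mm²; the r=3.5 cylinder at (2.5, 10) contributes a regular 32-gon of circumradius 3.5 (area = (32/2)·3.500²·sin(360°/32) = 38.24 mm²); Subtracting the remaining from the first: starting from the result so far (95.88 mm²), the r=3.5 cylinder at (2.5, 10) partially overlaps it — only the 3.01 mm² overlap (of its 38.24 mm²) is removed, clipping the outline — area = 92.87 mm². At z = 4.4: the cube is present — its section is the full 17×14 rectangle (area 238.00 mm²); the cube at (11, -0.5) is present — its section is the full 17×19 rectangle (area 323.00 mm²); the r=6 sphere at (4, 12.5) slices to a regular 32-gon of circumradius 1.091 (√(r²−h²) with h=5.9 from center) (area = (32/2)·1.091²·sin(360°/32) = 3.71 mm²); Taking the first minus the rest: starting from the 17×14 cube (238.00 mm²), the 17×19 cube at (11, -0.5) partially overlaps it — only the 84.00 mm² overlap (of its 323.00 mm²) is removed, clipping the outline; the r=6 sphere at (4, 12.5) lies wholly inside it (removes its full 3.71 mm² and its 6.84 mm outline becomes a hole wall) — area = 150.29 mm²; the r=3.5 cylinder at (2.5, 10) gives a regular 32-gon of circumradius 3.5 (constant along its height) (area = (32/2)·3.500²·sin(360°/32) = 38.24 mm²); After the difference (first − rest): starting from that combined region (150.29 mm²), the r=3.5 cylinder at (2.5, 10) partially overlaps it — only the 31.97 mm² overlap (of its 38.24 mm²) is removed, clipping the outline — area = 118.32 mm². Checking containment: at z = 4.4 the cross-section extends beyond the z = 0.8 cross-section by about 25.45 mm².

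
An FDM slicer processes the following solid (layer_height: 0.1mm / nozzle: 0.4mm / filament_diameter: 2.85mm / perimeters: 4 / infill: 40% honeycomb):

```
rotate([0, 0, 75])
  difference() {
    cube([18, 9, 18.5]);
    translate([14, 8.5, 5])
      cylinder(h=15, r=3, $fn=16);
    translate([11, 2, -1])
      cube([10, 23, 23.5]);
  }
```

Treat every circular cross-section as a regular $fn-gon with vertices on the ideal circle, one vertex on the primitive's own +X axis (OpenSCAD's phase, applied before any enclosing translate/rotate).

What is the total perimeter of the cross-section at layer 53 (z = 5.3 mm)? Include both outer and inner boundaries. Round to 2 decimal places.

54.00 mm

At z = 5.3 mm: the cube (footprint 18×9) is included at this height (perimeter 54.00 mm); the cylinder at (14, 8.5): section is a regular 16-gon, circumradius r=3 (perimeter = 2·16·3.000·sin(180°/16) = 18.73 mm); the cube at (11, 2) (footprint 10×23) is included at this height (perimeter 66.00 mm); Subtracting the remaining from the first: starting from the 18×9 cube, the r=3 cylinder at (14, 8.5) partially overlaps it — only the 16.73 mm² overlap (of its 27.55 mm²) is removed, clipping the outline; the 10×23 cube at (11, 2) partially overlaps it — only the 32.27 mm² overlap (of its 230.00 mm²) is removed, clipping the outline — boundary = 54.00 mm; (whole slice rotated 75° about Z — lengths, areas and connectivity unchanged). Overall, the cross-section is a single solid region. Total boundary length (outer) = 54.00 mm.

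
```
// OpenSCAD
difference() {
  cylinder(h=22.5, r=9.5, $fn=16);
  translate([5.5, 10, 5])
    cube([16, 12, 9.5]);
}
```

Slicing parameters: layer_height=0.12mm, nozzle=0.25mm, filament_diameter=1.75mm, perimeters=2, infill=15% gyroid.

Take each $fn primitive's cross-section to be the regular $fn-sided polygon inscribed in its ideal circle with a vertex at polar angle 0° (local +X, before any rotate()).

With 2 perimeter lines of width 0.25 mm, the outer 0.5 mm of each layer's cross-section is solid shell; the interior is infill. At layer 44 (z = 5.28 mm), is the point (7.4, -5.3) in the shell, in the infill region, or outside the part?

At z = 5.28 mm: the cylinder: section is a regular 16-gon, circumradius r=9.5; the cube at (5.5, 10) is present — its section is the full 16×12 rectangle; Subtracting the remaining from the first: starting from the r=9.5 cylinder, the 16×12 cube at (5.5, 10) misses the remaining region (no effect) — 1 connected region. Overall, the cross-section is a single solid region. The nearest boundary edge runs (8.78, -3.64)→(6.72, -6.72); distance from the point to it = 0.22 mm. The point is inside the cross-section, 0.22 mm from the nearest boundary — within the 0.5 mm shell band (2 × 0.25).

shell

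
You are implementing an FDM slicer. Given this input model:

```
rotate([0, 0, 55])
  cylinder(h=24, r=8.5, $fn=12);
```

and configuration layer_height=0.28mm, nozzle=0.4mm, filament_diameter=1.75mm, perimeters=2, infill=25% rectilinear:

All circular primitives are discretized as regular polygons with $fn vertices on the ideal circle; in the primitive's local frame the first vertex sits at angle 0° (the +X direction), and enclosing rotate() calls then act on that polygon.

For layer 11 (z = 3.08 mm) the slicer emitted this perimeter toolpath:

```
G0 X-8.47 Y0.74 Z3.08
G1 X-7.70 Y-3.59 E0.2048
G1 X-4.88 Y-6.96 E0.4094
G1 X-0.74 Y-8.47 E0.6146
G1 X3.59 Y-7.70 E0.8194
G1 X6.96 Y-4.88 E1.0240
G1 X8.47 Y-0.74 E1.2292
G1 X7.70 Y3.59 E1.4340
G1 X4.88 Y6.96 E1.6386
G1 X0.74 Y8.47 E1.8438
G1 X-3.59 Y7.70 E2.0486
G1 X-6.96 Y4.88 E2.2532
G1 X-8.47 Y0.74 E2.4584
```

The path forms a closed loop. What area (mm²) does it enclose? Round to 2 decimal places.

216.72 mm²

Apply the shoelace formula to the sequence of (X, Y) vertices; enclosed area = 216.72 mm².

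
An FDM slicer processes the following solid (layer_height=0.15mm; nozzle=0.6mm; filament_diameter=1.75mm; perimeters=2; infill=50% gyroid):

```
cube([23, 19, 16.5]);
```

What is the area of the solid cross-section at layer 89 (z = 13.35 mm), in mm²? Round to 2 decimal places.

At z = 13.35 mm: the cube is present — its section is the full 23×19 rectangle (area 437.00 mm²). Overall, the cross-section is a single solid region. Net area = 437.00 mm².

437.00 mm²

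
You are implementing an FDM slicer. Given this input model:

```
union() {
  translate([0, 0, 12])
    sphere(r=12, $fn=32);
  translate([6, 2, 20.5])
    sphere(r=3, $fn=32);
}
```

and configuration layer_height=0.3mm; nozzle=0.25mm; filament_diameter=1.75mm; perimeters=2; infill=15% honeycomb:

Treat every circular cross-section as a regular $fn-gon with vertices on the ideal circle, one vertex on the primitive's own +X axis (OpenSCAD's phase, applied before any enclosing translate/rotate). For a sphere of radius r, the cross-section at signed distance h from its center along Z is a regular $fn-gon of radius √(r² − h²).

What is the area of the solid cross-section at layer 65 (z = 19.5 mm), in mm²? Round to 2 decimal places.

At z = 19.5 mm: the r=12 sphere slices to a regular 32-gon of circumradius 9.367 (√(r²−h²) with h=7.5 from center) (area = (32/2)·9.367²·sin(360°/32) = 273.91 mm²); the sphere at (6, 2): section is a regular 32-gon, circumradius = √(r²−h²) = √(3²−1²) = 2.828 (area = (32/2)·2.828²·sin(360°/32) = 24.97 mm²); Combining (union): the r=3 sphere at (6, 2) lies entirely inside the r=12 sphere, so the union is just the r=12 sphere — area = 273.91 mm². Overall, the cross-section is a single solid region. Net area = 273.91 mm².

273.91 mm²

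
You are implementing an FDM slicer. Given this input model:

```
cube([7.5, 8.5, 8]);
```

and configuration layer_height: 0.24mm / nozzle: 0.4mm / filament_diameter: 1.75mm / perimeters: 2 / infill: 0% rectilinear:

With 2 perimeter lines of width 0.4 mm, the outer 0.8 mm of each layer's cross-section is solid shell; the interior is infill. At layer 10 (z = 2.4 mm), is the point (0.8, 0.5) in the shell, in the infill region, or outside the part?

At z = 2.4 mm: the 7.5×8.5 cube contributes its full rectangle. Overall, the cross-section is a single solid region. The nearest boundary edge runs (0.00, 0.00)→(7.50, 0.00); distance from the point to it = 0.50 mm. The point is inside the cross-section, 0.50 mm from the nearest boundary — within the 0.8 mm shell band (2 × 0.4).

shell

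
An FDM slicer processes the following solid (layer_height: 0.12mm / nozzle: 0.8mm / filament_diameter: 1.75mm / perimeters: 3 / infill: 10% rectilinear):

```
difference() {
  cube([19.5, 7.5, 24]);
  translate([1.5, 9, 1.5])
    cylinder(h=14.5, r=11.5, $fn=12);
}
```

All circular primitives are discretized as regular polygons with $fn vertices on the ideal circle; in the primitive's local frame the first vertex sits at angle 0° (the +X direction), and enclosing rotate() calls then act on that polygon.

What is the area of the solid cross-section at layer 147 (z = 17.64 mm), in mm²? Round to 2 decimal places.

At z = 17.64 mm: the cube (footprint 19.5×7.5) is included at this height (area 146.25 mm²); the cylinder at (1.5, 9) is absent (z outside [1.5, 16]); Subtracting the remaining from the first: none of the subtracted shapes is present at this height, so the 19.5×7.5 cube is unchanged — area = 146.25 mm². Overall, the cross-section is a single solid region. Net area = 146.25 mm².

146.25 mm²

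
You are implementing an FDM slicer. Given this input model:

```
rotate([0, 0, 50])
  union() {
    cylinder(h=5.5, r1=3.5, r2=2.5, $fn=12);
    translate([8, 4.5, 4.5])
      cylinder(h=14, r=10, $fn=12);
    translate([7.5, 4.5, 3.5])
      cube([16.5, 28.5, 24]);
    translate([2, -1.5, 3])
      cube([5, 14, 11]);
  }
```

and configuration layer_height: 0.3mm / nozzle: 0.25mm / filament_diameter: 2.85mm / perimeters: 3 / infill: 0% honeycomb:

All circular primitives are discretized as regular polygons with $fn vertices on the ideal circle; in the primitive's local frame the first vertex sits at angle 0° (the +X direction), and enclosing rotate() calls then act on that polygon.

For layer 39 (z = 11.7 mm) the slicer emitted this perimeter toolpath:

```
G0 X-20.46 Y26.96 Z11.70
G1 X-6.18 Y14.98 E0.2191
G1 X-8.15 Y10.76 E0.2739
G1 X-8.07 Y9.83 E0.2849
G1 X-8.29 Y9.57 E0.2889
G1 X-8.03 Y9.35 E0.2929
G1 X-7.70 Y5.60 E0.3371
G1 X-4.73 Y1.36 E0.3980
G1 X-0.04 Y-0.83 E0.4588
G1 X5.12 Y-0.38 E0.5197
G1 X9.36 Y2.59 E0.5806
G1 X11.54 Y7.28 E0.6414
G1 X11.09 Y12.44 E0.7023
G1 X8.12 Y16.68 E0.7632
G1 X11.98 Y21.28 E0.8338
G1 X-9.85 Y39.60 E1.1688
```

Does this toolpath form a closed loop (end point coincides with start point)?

no

Start point (G0): (-20.46, 26.96). End point (last G1): the path does not return to the start — open.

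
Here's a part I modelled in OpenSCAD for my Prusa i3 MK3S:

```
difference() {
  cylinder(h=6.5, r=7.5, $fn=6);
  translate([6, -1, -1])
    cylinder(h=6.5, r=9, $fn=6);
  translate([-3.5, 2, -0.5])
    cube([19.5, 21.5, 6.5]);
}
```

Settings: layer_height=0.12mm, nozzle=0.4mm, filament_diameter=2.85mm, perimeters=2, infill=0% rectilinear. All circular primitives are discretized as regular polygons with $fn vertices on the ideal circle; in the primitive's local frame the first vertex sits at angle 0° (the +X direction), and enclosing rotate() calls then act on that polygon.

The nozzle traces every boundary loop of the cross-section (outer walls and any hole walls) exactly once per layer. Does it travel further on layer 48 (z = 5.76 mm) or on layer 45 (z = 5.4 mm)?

layer 48 (z = 5.76 mm)

Layer 48 (z = 5.76): the cylinder: section is a regular 6-gon, circumradius r=7.5 (perimeter = 2·6·7.500·sin(180°/6) = 45.00 mm); the cylinder at (6, -1) is not intersected at this z (z outside [-1, 5.5]); the 19.5×21.5 cube at (-3.5, 2) contributes its full rectangle (perimeter 82.00 mm); After the difference (first − rest): starting from the r=7.5 cylinder, the 19.5×21.5 cube at (-3.5, 2) partially overlaps it — only the 38.42 mm² overlap (of its 419.25 mm²) is removed, clipping the outline — boundary = 46.90 mm. So its perimeter = 46.90 mm. Layer 45 (z = 5.4): the cylinder: section is a regular 6-gon, circumradius r=7.5 (perimeter = 2·6·7.500·sin(180°/6) = 45.00 mm); the cylinder at (6, -1): section is a regular 6-gon, circumradius r=9 (perimeter = 2·6·9.000·sin(180°/6) = 54.00 mm); the cube at (-3.5, 2) is present — its section is the full 19.5×21.5 rectangle (perimeter 82.00 mm); After the difference (first − rest): starting from the r=7.5 cylinder, the r=9 cylinder at (6, -1) partially overlaps it — only the 87.11 mm² overlap (of its 210.44 mm²) is removed, clipping the outline; the 19.5×21.5 cube at (-3.5, 2) partially overlaps it — only the 15.87 mm² overlap (of its 419.25 mm²) is removed, clipping the outline — boundary = 35.71 mm. So its perimeter = 35.71 mm. Layer 48 is larger (46.90 vs 35.71 mm).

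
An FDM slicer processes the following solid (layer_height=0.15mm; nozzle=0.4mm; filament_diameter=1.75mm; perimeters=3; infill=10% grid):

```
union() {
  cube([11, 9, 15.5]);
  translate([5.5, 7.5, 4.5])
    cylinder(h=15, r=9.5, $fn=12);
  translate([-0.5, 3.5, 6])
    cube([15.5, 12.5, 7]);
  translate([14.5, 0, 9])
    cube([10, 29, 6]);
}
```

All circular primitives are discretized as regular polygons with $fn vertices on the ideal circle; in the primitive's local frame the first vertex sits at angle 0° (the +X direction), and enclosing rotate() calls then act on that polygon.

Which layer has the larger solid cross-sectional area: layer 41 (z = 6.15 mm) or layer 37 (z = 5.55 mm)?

Layer 41 (z = 6.15): the cube (footprint 11×9) is included at this height (area 99.00 mm²); the r=9.5 cylinder at (5.5, 7.5) gives a regular 12-gon of circumradius 9.5 (constant along its height) (area = (12/2)·9.500²·sin(360°/12) = 270.75 mm²); the cube at (-0.5, 3.5) is present — its section is the full 15.5×12.5 rectangle (area 193.75 mm²); the cube at (14.5, 0) is not intersected at this z (z outside [9, 15]); Combining (union): the regions partially overlap — summed areas 563.50 mm² minus the doubly-counted overlap 274.42 mm² gives 289.08 mm² — area = 289.08 mm². So its area = 289.08 mm². Layer 37 (z = 5.55): the 11×9 cube contributes its full rectangle (area 99.00 mm²); the r=9.5 cylinder at (5.5, 7.5) contributes a regular 12-gon of circumradius 9.5 (area = (12/2)·9.500²·sin(360°/12) = 270.75 mm²); the cube at (-0.5, 3.5) is absent (z outside [6, 13]); the cube at (14.5, 0) is absent (z outside [9, 15]); Taking the union: the regions partially overlap — summed areas 369.75 mm² minus the doubly-counted overlap 99.00 mm² gives 270.75 mm² — area = 270.75 mm². So its area = 270.75 mm². Layer 41 is larger (289.08 vs 270.75 mm²).

layer 41 (z = 6.15 mm)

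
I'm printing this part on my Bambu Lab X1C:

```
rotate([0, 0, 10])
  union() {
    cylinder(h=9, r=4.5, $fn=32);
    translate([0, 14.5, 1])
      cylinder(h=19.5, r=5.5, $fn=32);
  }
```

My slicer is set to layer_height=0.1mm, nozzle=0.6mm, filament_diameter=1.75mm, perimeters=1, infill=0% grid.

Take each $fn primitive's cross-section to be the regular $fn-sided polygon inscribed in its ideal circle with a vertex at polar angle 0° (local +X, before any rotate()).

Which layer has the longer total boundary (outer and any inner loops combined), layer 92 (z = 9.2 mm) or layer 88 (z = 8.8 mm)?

layer 88 (z = 8.8 mm)

Layer 92 (z = 9.2): the cylinder does not reach this height (z outside [0, 9]); the r=5.5 cylinder at (0, 14.5) gives a regular 32-gon of circumradius 5.5 (constant along its height) (perimeter = 2·32·5.500·sin(180°/32) = 34.50 mm); Merging all regions: only the r=5.5 cylinder at (0, 14.5) is present, so the union is just that shape — boundary = 34.50 mm; (rotated 10° about Z; rotation is an isometry so areas/perimeters/island counts are preserved). So its perimeter = 34.50 mm. Layer 88 (z = 8.8): the r=4.5 cylinder gives a regular 32-gon of circumradius 4.5 (constant along its height) (perimeter = 2·32·4.500·sin(180°/32) = 28.23 mm); the r=5.5 cylinder at (0, 14.5) gives a regular 32-gon of circumradius 5.5 (constant along its height) (perimeter = 2·32·5.500·sin(180°/32) = 34.50 mm); Merging all regions: the 2 present regions are separate (no shared area or edge), so areas and boundary lengths simply add and each stays a separate island — boundary = 62.73 mm; (whole slice rotated 10° about Z — lengths, areas and connectivity unchanged). So its perimeter = 62.73 mm. Layer 88 is larger (62.73 vs 34.50 mm).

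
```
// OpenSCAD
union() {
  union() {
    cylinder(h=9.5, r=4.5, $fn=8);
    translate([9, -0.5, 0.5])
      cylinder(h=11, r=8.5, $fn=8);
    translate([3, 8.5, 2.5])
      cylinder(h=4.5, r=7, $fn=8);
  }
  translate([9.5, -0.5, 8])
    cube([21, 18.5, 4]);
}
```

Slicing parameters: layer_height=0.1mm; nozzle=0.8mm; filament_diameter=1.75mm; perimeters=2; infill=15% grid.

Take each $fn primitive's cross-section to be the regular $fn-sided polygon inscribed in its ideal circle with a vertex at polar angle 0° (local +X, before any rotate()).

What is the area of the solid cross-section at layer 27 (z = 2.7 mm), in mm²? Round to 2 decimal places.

At z = 2.7 mm: the r=4.5 cylinder gives a regular 8-gon of circumradius 4.5 (constant along its height) (area = (8/2)·4.500²·sin(360°/8) = 57.28 mm²); the cylinder at (9, -0.5): section is a regular 8-gon, circumradius r=8.5 (area = (8/2)·8.500²·sin(360°/8) = 204.35 mm²); the r=7 cylinder at (3, 8.5) contributes a regular 8-gon of circumradius 7 (area = (8/2)·7.000²·sin(360°/8) = 138.59 mm²); Taking the union: the regions partially overlap — summed areas 400.22 mm² minus the doubly-counted overlap 49.32 mm² gives 350.91 mm² — area = 350.91 mm²; the cube at (9.5, -0.5) is not intersected at this z (z outside [8, 12]); Combining (union): only the result so far is present, so the union is just that shape — area = 350.91 mm². Overall, the cross-section is a single solid region. Net area = 350.91 mm².

350.91 mm²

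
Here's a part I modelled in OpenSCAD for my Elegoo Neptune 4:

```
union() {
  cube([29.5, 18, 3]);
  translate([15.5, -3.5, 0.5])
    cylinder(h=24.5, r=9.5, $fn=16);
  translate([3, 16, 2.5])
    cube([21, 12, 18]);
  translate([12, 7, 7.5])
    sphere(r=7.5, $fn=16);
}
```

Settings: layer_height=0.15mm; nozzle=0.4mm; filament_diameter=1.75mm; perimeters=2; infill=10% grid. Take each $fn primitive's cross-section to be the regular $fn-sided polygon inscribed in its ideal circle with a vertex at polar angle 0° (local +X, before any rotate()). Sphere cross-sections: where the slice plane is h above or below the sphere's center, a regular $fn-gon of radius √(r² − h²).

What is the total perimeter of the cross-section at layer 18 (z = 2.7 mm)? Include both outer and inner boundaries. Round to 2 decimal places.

134.18 mm

At z = 2.7 mm: the cube is present — its section is the full 29.5×18 rectangle (perimeter 95.00 mm); the r=9.5 cylinder at (15.5, -3.5) gives a regular 16-gon of circumradius 9.5 (constant along its height) (perimeter = 2·16·9.500·sin(180°/16) = 59.31 mm); the 21×12 cube at (3, 16) contributes its full rectangle (perimeter 66.00 mm); the r=7.5 sphere at (12, 7) contributes a regular 16-gon of circumradius √(7.5²−4.8²) = 5.763 (perimeter = 2·16·5.763·sin(180°/16) = 35.98 mm); Combining (union): the regions partially overlap (shared area 217.76 mm²), so the edge portions inside another operand are dropped and the merged outline is re-measured after clipping — boundary = 134.18 mm. Overall, the cross-section is a single solid region. Total boundary length (outer) = 134.18 mm.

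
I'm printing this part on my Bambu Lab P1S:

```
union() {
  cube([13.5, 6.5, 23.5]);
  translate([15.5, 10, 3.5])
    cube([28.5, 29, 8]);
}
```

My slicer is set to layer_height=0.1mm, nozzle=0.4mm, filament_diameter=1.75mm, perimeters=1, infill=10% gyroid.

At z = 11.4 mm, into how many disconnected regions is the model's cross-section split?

At z = 11.4 mm: the 13.5×6.5 cube contributes its full rectangle; the cube at (15.5, 10) is present — its section is the full 28.5×29 rectangle; Combining (union): the 2 present regions are separate (no shared area or edge), so areas and boundary lengths simply add and each stays a separate island — 2 connected regions. The result has 2 disconnected regions.

2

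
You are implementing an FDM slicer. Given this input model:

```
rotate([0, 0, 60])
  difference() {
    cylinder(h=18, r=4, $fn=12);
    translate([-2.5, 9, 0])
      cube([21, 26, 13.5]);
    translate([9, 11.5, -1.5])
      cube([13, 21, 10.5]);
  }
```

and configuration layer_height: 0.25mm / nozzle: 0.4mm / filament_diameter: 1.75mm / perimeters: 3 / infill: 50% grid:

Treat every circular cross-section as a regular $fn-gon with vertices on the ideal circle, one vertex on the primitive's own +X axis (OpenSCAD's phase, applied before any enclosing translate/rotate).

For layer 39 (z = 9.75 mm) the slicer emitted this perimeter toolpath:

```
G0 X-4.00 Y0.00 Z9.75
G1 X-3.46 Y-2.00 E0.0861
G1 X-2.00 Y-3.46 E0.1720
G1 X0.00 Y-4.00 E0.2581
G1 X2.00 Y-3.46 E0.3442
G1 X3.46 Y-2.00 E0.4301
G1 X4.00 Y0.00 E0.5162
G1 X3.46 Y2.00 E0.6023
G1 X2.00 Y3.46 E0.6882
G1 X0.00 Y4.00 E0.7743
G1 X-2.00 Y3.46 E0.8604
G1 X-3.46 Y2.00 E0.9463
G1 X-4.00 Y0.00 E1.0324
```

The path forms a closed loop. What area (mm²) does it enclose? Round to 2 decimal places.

47.94 mm²

Apply the shoelace formula to the sequence of (X, Y) vertices; enclosed area = 47.94 mm².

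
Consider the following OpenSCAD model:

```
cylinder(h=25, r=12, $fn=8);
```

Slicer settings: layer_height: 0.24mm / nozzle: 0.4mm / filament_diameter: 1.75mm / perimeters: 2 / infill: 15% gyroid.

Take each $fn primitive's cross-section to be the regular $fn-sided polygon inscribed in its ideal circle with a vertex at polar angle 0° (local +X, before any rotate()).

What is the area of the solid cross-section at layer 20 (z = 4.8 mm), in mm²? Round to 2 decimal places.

407.29 mm²

At z = 4.8 mm: the r=12 cylinder gives a regular 8-gon of circumradius 12 (constant along its height) (area = (8/2)·12.000²·sin(360°/8) = 407.29 mm²). Overall, the cross-section is a single solid region. Net area = 407.29 mm².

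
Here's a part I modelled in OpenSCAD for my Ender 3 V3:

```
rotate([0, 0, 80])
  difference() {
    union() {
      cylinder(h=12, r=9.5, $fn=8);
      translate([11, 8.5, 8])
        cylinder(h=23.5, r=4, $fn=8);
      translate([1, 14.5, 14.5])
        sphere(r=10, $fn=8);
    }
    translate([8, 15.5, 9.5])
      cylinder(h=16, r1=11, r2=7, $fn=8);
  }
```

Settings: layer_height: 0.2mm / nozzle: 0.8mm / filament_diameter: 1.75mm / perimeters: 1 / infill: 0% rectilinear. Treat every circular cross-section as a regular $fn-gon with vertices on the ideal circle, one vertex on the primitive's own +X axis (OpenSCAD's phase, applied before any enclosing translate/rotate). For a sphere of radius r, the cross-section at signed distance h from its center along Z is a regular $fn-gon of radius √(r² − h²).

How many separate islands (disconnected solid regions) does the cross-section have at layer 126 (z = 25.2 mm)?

1

At z = 25.2 mm: the cylinder is not intersected at this z (z outside [0, 12]); the r=4 cylinder at (11, 8.5) contributes a regular 8-gon of circumradius 4; the sphere at (1, 14.5) does not reach this height (|z−center|=10.700 > r=10); Taking the union: only the r=4 cylinder at (11, 8.5) is present, so the union is just that shape — 1 connected region; the cone at (8, 15.5) (r1=11→r2=7) has section circumradius 7.075 here — a regular 8-gon; After the difference (first − rest): starting from that combined region, the cone at (8, 15.5) partially overlaps it — only the 13.82 mm² overlap (of its 141.58 mm²) is removed, clipping the outline — 1 connected region; (whole slice rotated 80° about Z — lengths, areas and connectivity unchanged). Overall, the cross-section is a single solid region. Island count = 1.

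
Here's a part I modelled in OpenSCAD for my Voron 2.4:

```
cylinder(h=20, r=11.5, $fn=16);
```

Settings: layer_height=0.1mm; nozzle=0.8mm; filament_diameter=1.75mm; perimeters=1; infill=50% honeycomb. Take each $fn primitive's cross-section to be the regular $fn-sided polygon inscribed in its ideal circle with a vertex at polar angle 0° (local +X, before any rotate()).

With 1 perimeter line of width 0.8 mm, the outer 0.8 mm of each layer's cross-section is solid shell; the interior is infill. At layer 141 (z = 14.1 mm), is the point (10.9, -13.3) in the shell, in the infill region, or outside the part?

At z = 14.1 mm: the r=11.5 cylinder contributes a regular 16-gon of circumradius 11.5. Overall, the cross-section is a single solid region. The nearest boundary edge runs (4.40, -10.62)→(8.13, -8.13); distance from the point to it = 5.84 mm. The point is not inside any of the regions above, so it lies outside the cross-section (5.84 mm from the nearest boundary).

outside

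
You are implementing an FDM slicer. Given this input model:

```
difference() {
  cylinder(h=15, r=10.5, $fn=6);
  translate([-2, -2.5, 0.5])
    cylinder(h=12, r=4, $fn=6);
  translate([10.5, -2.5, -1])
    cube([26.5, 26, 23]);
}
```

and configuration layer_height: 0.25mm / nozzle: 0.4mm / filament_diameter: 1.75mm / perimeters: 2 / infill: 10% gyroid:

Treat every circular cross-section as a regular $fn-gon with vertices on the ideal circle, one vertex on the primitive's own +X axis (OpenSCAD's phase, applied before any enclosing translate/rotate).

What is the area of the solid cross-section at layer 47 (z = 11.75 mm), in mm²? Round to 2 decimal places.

At z = 11.75 mm: the cylinder: section is a regular 6-gon, circumradius r=10.5 (area = (6/2)·10.500²·sin(360°/6) = 286.44 mm²); the r=4 cylinder at (-2, -2.5) gives a regular 6-gon of circumradius 4 (constant along its height) (area = (6/2)·4.000²·sin(360°/6) = 41.57 mm²); the 26.5×26 cube at (10.5, -2.5) contributes its full rectangle (area 689.00 mm²); Taking the first minus the rest: starting from the r=10.5 cylinder (286.44 mm²), the r=4 cylinder at (-2, -2.5) lies wholly inside it (removes its full 41.57 mm² and its 24.00 mm outline becomes a hole wall); the 26.5×26 cube at (10.5, -2.5) misses the remaining region (no effect) — area = 244.87 mm². Overall, the cross-section is one region with 1 hole. Net area = 244.87 mm².

244.87 mm²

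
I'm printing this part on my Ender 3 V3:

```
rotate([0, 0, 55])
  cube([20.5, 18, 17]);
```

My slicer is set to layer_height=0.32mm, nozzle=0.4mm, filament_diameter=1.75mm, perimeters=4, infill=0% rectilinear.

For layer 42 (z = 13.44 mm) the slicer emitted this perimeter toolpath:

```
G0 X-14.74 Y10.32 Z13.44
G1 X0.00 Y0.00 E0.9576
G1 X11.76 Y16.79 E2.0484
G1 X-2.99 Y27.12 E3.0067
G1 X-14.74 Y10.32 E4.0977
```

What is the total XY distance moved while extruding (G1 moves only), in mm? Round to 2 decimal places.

77.00 mm

Sum the Euclidean lengths of each G1 segment: total = 77.00 mm.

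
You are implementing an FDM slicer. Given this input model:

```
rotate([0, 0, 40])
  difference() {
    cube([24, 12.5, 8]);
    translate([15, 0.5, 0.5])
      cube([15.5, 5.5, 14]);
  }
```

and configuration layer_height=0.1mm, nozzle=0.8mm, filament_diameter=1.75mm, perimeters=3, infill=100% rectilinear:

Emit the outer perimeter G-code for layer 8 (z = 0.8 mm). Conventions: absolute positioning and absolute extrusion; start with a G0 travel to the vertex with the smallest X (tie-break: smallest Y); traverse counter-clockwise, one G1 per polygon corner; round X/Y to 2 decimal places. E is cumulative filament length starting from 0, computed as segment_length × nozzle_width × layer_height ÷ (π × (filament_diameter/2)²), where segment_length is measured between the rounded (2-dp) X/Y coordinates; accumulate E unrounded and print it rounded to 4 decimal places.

G0 X-8.03 Y9.58 Z0.80
G1 X0.00 Y0.00 E0.4158
G1 X18.39 Y15.43 E1.2142
G1 X18.06 Y15.81 E1.2309
G1 X11.17 Y10.02 E1.5303
G1 X7.63 Y14.24 E1.7135
G1 X14.53 Y20.02 E2.0128
G1 X10.35 Y25.00 E2.2291
G1 X-8.03 Y9.58 E3.0271

At z = 0.8 mm: the 24×12.5 cube contributes its full rectangle; the 15.5×5.5 cube at (15, 0.5) contributes its full rectangle; Taking the first minus the rest: starting from the 24×12.5 cube, the 15.5×5.5 cube at (15, 0.5) partially overlaps it — only the 49.50 mm² overlap (of its 85.25 mm²) is removed, clipping the outline — 1 connected region; (whole slice rotated 40° about Z — lengths, areas and connectivity unchanged). The outline is a single polygon with 8 vertices. Extrusion per mm of travel: 0.8 × 0.1 / (π × 0.875²) = 0.033260. Accumulating E over each segment gives final E = 3.0271.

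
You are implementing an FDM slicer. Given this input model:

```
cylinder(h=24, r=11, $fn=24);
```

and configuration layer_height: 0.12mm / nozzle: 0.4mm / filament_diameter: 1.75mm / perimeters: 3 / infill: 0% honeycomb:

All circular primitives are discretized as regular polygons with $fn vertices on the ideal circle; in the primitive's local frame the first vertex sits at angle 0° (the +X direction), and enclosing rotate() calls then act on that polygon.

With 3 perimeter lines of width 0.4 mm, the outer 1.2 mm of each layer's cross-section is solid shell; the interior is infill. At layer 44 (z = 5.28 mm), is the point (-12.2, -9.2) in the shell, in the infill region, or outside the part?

At z = 5.28 mm: the r=11 cylinder gives a regular 24-gon of circumradius 11 (constant along its height). Overall, the cross-section is a single solid region. The nearest boundary edge runs (-9.53, -5.50)→(-7.78, -7.78); distance from the point to it = 4.37 mm. The point is not inside any of the regions above, so it lies outside the cross-section (4.37 mm from the nearest boundary).

outside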